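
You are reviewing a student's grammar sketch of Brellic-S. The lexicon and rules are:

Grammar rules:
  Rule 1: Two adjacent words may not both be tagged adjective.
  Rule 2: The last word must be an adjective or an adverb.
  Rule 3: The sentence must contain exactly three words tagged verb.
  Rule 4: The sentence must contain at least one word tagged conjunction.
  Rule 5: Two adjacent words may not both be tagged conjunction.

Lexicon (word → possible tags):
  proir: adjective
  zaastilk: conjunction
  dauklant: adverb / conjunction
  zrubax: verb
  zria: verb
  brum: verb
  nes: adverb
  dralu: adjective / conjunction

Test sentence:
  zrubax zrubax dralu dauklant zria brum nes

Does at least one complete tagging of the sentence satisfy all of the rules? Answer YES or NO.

NO

Candidates per position — 1:zrubax {verb}; 2:zrubax {verb}; 3:dralu {adjective,conjunction}; 4:dauklant {adverb,conjunction}; 5:zria {verb}; 6:brum {verb}; 7:nes {adverb}.
Rule 3 cannot be satisfied by any choice of tags from the lexicon.
So there is no consistent tagging.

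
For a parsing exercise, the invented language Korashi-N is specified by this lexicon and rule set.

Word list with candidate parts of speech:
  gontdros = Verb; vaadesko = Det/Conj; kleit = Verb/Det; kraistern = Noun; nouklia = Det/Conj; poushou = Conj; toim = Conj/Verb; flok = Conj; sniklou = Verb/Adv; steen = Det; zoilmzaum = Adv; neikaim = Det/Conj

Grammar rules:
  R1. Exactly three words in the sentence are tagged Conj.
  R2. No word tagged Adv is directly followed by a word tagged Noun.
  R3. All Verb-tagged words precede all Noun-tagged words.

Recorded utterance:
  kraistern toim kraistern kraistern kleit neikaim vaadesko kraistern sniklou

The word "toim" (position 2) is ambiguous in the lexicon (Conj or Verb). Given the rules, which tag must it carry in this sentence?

Conj

Candidates per position — 1:kraistern {Noun}; 2:toim {Conj,Verb}; 3:kraistern {Noun}; 4:kraistern {Noun}; 5:kleit {Verb,Det}; 6:neikaim {Det,Conj}; 7:vaadesko {Det,Conj}; 8:kraistern {Noun}; 9:sniklou {Verb,Adv}.
If word 2 were Verb, no tagging could satisfy rule 1; so word 2 is Conj.
If word 5 were Verb, no tagging could satisfy rule 3; so word 5 is Det.
If word 6 were Det, no tagging could satisfy rule 1; so word 6 is Conj.
If word 7 were Det, no tagging could satisfy rule 1; so word 7 is Conj.
If word 9 were Verb, no tagging could satisfy rule 3; so word 9 is Adv.
The only consistent sequence is: Noun Conj Noun Noun Det Conj Conj Noun Adv.
Check: rule 1 satisfied; rule 2 satisfied; rule 3 satisfied.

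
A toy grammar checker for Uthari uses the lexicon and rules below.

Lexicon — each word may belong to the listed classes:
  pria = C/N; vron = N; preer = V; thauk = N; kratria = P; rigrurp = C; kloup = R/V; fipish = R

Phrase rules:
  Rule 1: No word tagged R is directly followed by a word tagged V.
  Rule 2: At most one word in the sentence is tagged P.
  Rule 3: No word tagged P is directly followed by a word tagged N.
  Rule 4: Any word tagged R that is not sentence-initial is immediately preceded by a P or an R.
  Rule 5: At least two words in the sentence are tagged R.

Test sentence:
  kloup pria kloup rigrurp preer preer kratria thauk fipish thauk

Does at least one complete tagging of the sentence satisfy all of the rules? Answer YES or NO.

Candidates per position — 1:kloup {R,V}; 2:pria {C,N}; 3:kloup {R,V}; 4:rigrurp {C}; 5:preer {V}; 6:preer {V}; 7:kratria {P}; 8:thauk {N}; 9:fipish {R}; 10:thauk {N}.
Rule 3 cannot be satisfied by any choice of tags from the lexicon.
So there is no consistent tagging.

NO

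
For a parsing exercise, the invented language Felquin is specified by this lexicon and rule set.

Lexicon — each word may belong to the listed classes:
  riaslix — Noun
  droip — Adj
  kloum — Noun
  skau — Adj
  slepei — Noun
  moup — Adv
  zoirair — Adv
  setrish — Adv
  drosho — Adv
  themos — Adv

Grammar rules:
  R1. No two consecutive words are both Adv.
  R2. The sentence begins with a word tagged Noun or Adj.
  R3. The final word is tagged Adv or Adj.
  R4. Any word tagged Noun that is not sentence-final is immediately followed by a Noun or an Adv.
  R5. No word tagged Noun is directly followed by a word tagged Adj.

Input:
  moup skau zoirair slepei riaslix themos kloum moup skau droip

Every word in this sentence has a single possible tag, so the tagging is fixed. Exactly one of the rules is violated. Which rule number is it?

2

Fixed tagging: Adv Adj Adv Noun Noun Adv Noun Adv Adj Adj.
Checking each rule: R1 ok, R2 fails, R3 ok, R4 ok, R5 ok.
Only rule 2 fails.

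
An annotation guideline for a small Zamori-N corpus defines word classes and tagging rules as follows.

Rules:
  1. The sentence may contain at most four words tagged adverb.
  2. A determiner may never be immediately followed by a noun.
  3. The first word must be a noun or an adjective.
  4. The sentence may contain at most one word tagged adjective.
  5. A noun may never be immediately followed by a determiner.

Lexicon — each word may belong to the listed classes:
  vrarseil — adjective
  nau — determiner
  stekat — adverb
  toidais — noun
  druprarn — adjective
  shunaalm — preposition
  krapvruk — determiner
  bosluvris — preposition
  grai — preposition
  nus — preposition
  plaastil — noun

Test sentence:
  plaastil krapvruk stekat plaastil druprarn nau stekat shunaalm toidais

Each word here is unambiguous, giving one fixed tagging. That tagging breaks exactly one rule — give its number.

Fixed tagging: noun determiner adverb noun adjective determiner adverb preposition noun.
Applying the rules: R1 holds, R2 holds, R3 holds, R4 holds, R5 violated.
Only rule 5 fails.

5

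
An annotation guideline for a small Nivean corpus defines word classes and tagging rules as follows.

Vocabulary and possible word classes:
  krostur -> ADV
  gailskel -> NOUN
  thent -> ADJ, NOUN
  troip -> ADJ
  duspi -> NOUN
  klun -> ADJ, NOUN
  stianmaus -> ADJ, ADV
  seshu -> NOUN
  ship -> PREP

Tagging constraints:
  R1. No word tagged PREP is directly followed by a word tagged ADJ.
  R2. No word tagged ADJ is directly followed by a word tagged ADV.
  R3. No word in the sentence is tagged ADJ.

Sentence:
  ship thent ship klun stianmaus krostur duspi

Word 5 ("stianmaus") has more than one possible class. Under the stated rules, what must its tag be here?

Candidates per position — 1:ship {PREP}; 2:thent {ADJ,NOUN}; 3:ship {PREP}; 4:klun {ADJ,NOUN}; 5:stianmaus {ADJ,ADV}; 6:krostur {ADV}; 7:duspi {NOUN}.
Word 2 cannot be ADJ — rule 1 would then fail for every completion. It is NOUN.
Word 4 cannot be ADJ — rule 1 would then fail for every completion. It is NOUN.
Word 5 cannot be ADJ — rule 2 would then fail for every completion. It is ADV.
The unique satisfying tagging is: PREP NOUN PREP NOUN ADV ADV NOUN.
Verifying each rule — rule 1 ok; rule 2 ok; rule 3 ok.

ADV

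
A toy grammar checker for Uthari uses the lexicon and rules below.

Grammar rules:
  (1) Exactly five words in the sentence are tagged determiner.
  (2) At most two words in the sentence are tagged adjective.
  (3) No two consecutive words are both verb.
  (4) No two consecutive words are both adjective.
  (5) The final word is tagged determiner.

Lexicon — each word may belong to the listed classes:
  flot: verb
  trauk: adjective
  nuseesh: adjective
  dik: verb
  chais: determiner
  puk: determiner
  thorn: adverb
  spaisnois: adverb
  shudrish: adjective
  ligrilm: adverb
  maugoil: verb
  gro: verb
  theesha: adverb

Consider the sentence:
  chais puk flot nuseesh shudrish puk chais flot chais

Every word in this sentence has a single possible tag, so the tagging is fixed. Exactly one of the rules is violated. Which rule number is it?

Fixed tagging: determiner determiner verb adjective adjective determiner determiner verb determiner.
Rule check: R1 pass, R2 pass, R3 pass, R4 fail, R5 pass.
Only rule 4 fails.

4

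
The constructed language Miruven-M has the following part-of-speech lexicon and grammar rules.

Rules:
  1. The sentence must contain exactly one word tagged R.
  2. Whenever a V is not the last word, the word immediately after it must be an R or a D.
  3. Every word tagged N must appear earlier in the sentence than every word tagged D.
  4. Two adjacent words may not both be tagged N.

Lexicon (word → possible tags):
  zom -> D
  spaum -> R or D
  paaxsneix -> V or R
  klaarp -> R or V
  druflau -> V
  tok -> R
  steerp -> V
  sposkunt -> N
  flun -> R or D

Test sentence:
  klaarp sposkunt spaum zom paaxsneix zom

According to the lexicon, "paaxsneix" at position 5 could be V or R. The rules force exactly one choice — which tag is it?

Candidates per position — 1:klaarp {R,V}; 2:sposkunt {N}; 3:spaum {R,D}; 4:zom {D}; 5:paaxsneix {V,R}; 6:zom {D}.
Position 1: tagging it V would leave rule 2 unsatisfiable, so it must be R.
Position 3: tagging it R would leave rule 1 unsatisfiable, so it must be D.
Position 5: tagging it R would leave rule 1 unsatisfiable, so it must be V.
That leaves exactly one tagging: R N D D V D.
Rule-by-rule: rule 1 satisfied; rule 2 satisfied; rule 3 satisfied; rule 4 satisfied.

V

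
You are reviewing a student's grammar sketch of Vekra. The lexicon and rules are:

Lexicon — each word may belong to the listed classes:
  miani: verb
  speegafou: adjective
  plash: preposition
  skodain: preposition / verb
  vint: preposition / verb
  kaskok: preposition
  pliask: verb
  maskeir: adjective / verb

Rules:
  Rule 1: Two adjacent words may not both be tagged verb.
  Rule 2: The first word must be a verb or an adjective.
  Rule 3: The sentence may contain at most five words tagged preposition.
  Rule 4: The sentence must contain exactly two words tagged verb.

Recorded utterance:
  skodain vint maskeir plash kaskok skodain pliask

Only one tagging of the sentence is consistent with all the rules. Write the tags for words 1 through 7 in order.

Candidates per position — 1:skodain {preposition,verb}; 2:vint {preposition,verb}; 3:maskeir {adjective,verb}; 4:plash {preposition}; 5:kaskok {preposition}; 6:skodain {preposition,verb}; 7:pliask {verb}.
If word 1 were preposition, no tagging could satisfy rule 2; so word 1 is verb.
If word 2 were verb, no tagging could satisfy rule 1; so word 2 is preposition.
If word 3 were verb, no tagging could satisfy rule 4; so word 3 is adjective.
If word 6 were verb, no tagging could satisfy rule 1; so word 6 is preposition.
The only consistent sequence is: verb preposition adjective preposition preposition preposition verb.
Checking: rule 1 satisfied; rule 2 satisfied; rule 3 satisfied; rule 4 satisfied.

verb preposition adjective preposition preposition preposition verb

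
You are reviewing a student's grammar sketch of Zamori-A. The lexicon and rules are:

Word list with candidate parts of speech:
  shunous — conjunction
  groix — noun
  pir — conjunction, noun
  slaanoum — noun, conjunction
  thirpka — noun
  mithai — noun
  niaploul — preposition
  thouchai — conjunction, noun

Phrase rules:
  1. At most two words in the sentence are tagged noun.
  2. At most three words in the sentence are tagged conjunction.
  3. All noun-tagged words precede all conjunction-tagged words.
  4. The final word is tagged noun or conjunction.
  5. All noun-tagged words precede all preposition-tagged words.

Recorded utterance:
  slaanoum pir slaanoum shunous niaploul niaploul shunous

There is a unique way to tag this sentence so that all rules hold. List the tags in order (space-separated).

Candidates per position — 1:slaanoum {noun,conjunction}; 2:pir {conjunction,noun}; 3:slaanoum {noun,conjunction}; 4:shunous {conjunction}; 5:niaploul {preposition}; 6:niaploul {preposition}; 7:shunous {conjunction}.
The remaining ambiguous positions (1, 2, 3) are resolved jointly — only one combination satisfies every rule.
That leaves exactly one tagging: noun noun conjunction conjunction preposition preposition conjunction.
Checking: rule 1 holds; rule 2 holds; rule 3 holds; rule 4 holds; rule 5 holds.

noun noun conjunction conjunction preposition preposition conjunction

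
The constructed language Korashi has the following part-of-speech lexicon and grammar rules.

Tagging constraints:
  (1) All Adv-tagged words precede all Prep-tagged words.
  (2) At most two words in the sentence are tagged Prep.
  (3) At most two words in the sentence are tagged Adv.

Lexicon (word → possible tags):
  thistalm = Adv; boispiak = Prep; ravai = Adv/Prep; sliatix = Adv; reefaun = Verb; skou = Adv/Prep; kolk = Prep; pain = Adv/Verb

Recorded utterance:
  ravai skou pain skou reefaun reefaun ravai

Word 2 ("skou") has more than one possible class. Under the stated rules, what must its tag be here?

Candidates per position — 1:ravai {Adv,Prep}; 2:skou {Adv,Prep}; 3:pain {Adv,Verb}; 4:skou {Adv,Prep}; 5:reefaun {Verb}; 6:reefaun {Verb}; 7:ravai {Adv,Prep}.
Position 2: the remaining choice is settled jointly with positions 1, 3, 4, 7 — only Adv at position 2 is part of a tagging that satisfies every rule.
So the tagging must be: Adv Adv Verb Prep Verb Verb Prep.
Rule-by-rule: rule 1 ✓; rule 2 ✓; rule 3 ✓.

Adv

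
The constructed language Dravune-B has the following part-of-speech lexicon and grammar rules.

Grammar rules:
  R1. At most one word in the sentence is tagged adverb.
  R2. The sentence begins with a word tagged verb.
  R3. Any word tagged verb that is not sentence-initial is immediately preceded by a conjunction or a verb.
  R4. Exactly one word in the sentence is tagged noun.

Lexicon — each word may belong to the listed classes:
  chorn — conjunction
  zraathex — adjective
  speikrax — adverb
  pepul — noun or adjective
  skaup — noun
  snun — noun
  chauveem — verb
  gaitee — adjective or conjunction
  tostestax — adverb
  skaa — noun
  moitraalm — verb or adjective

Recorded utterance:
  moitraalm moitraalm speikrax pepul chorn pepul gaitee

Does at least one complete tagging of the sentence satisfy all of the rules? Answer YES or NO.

Candidates per position — 1:moitraalm {verb,adjective}; 2:moitraalm {verb,adjective}; 3:speikrax {adverb}; 4:pepul {noun,adjective}; 5:chorn {conjunction}; 6:pepul {noun,adjective}; 7:gaitee {adjective,conjunction}.
One satisfying assignment: verb verb adverb noun conjunction adjective adjective.
Verifying each rule — rule 1 ✓; rule 2 ✓; rule 3 ✓; rule 4 ✓.

YES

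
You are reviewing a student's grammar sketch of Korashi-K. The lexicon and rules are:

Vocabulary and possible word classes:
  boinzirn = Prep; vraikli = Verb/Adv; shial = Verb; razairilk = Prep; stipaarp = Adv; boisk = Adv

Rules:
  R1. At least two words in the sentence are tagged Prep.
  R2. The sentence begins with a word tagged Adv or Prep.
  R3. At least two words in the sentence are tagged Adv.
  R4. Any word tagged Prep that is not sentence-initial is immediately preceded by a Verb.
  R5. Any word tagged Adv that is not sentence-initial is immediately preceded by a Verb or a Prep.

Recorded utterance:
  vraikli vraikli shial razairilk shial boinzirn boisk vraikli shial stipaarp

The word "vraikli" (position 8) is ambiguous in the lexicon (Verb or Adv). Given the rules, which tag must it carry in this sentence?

Candidates per position — 1:vraikli {Verb,Adv}; 2:vraikli {Verb,Adv}; 3:shial {Verb}; 4:razairilk {Prep}; 5:shial {Verb}; 6:boinzirn {Prep}; 7:boisk {Adv}; 8:vraikli {Verb,Adv}; 9:shial {Verb}; 10:stipaarp {Adv}.
Position 1: tagging it Verb would leave rule 2 unsatisfiable, so it must be Adv.
Position 2: tagging it Adv would leave rule 5 unsatisfiable, so it must be Verb.
Position 8: tagging it Adv would leave rule 5 unsatisfiable, so it must be Verb.
So the tagging must be: Adv Verb Verb Prep Verb Prep Adv Verb Verb Adv.
Verifying each rule — rule 1 ✓; rule 2 ✓; rule 3 ✓; rule 4 ✓; rule 5 ✓.

Verb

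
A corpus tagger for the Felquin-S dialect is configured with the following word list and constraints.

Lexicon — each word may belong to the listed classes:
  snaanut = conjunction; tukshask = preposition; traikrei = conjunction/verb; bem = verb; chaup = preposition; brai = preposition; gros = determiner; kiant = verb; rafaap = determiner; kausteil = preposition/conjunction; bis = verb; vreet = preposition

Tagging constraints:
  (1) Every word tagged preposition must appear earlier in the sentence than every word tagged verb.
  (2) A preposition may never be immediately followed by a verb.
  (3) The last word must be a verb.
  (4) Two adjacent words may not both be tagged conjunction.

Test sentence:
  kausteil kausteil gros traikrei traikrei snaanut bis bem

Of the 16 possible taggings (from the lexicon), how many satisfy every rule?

Candidates per position — 1:kausteil {preposition,conjunction}; 2:kausteil {preposition,conjunction}; 3:gros {determiner}; 4:traikrei {conjunction,verb}; 5:traikrei {conjunction,verb}; 6:snaanut {conjunction}; 7:bis {verb}; 8:bem {verb}.
There are 16 candidate sequences in total.
Checking each against the rules leaves 6 sequences.
Count = 6.

6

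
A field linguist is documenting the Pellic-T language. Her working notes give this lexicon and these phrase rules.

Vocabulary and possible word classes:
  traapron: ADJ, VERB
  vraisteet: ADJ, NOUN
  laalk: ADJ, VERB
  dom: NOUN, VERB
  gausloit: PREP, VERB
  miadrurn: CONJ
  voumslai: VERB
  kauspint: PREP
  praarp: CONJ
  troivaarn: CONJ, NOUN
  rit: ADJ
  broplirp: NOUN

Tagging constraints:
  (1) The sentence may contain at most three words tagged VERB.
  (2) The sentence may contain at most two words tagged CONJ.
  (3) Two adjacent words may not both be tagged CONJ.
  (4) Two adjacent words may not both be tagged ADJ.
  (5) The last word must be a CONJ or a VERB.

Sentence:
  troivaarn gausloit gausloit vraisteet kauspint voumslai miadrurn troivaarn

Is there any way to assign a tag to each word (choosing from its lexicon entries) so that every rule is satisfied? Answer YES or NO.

Candidates per position — 1:troivaarn {CONJ,NOUN}; 2:gausloit {PREP,VERB}; 3:gausloit {PREP,VERB}; 4:vraisteet {ADJ,NOUN}; 5:kauspint {PREP}; 6:voumslai {VERB}; 7:miadrurn {CONJ}; 8:troivaarn {CONJ,NOUN}.
Every candidate sequence violates at least one rule; no consistent tagging exists.

NO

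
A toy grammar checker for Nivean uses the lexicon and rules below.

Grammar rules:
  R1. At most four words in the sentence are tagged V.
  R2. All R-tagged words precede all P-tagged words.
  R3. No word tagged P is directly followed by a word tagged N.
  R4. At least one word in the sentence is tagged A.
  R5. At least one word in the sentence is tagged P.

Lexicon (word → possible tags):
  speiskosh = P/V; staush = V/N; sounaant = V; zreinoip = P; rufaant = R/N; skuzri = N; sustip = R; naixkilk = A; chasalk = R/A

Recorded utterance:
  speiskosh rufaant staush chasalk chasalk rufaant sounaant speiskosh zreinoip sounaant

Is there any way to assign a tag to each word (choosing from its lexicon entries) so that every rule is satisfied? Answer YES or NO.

YES

Candidates per position — 1:speiskosh {P,V}; 2:rufaant {R,N}; 3:staush {V,N}; 4:chasalk {R,A}; 5:chasalk {R,A}; 6:rufaant {R,N}; 7:sounaant {V}; 8:speiskosh {P,V}; 9:zreinoip {P}; 10:sounaant {V}.
One satisfying assignment: V R V A A N V P P V.
Verifying each rule — rule 1 ✓; rule 2 ✓; rule 3 ✓; rule 4 ✓; rule 5 ✓.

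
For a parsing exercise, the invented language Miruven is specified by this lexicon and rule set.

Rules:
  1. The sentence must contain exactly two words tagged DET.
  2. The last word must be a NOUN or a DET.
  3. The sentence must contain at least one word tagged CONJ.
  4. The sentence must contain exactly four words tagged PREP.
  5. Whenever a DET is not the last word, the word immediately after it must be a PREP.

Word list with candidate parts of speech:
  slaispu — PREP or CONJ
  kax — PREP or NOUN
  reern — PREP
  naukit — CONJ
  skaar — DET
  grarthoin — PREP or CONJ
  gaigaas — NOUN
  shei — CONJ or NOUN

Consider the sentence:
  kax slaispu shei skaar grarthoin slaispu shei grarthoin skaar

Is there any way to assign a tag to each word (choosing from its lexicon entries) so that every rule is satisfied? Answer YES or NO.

YES

Candidates per position — 1:kax {PREP,NOUN}; 2:slaispu {PREP,CONJ}; 3:shei {CONJ,NOUN}; 4:skaar {DET}; 5:grarthoin {PREP,CONJ}; 6:slaispu {PREP,CONJ}; 7:shei {CONJ,NOUN}; 8:grarthoin {PREP,CONJ}; 9:skaar {DET}.
One satisfying assignment: NOUN PREP CONJ DET PREP PREP NOUN PREP DET.
Rule-by-rule: rule 1 ✓; rule 2 ✓; rule 3 ✓; rule 4 ✓; rule 5 ✓.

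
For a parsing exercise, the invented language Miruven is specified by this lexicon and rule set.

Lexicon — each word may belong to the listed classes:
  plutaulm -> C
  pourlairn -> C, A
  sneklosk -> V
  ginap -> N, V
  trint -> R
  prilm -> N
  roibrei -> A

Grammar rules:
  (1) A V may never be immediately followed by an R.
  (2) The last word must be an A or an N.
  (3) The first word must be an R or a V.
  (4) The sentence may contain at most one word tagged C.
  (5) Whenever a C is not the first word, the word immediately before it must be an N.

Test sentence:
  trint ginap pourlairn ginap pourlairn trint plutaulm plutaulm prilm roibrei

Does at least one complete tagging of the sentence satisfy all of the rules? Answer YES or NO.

NO

Candidates per position — 1:trint {R}; 2:ginap {N,V}; 3:pourlairn {C,A}; 4:ginap {N,V}; 5:pourlairn {C,A}; 6:trint {R}; 7:plutaulm {C}; 8:plutaulm {C}; 9:prilm {N}; 10:roibrei {A}.
Rule 4 cannot be satisfied by any choice of tags from the lexicon.
So there is no consistent tagging.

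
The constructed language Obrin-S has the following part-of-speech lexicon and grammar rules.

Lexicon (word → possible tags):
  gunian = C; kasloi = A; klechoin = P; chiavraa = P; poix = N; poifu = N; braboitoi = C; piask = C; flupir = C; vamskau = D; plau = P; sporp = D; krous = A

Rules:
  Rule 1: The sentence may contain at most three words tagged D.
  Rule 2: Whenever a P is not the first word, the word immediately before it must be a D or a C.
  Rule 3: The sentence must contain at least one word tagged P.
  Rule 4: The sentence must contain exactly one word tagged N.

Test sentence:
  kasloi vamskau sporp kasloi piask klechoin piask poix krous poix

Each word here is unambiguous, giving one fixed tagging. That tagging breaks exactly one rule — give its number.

Fixed tagging: A D D A C P C N A N.
Checking each rule: R1 pass, R2 pass, R3 pass, R4 fail.
Only rule 4 fails.

4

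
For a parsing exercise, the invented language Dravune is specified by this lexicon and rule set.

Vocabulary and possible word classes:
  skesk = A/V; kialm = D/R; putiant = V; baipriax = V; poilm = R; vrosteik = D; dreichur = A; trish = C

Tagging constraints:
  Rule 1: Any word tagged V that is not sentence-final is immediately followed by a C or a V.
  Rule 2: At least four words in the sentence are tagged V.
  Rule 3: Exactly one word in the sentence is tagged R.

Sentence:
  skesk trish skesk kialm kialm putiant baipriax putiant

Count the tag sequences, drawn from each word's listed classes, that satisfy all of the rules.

Candidates per position — 1:skesk {A,V}; 2:trish {C}; 3:skesk {A,V}; 4:kialm {D,R}; 5:kialm {D,R}; 6:putiant {V}; 7:baipriax {V}; 8:putiant {V}.
There are 16 candidate sequences in total.
The sequences that satisfy every rule: V C A D R V V V; V C A R D V V V.
Count = 2.

2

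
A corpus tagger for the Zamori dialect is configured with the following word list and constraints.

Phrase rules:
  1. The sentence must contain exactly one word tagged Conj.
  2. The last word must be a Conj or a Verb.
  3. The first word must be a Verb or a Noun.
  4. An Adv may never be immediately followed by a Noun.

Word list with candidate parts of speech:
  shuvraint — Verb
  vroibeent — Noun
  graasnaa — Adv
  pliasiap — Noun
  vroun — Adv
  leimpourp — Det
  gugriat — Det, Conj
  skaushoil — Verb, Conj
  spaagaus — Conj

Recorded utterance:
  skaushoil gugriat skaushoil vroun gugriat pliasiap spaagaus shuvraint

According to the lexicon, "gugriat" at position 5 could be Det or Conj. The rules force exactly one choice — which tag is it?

Candidates per position — 1:skaushoil {Verb,Conj}; 2:gugriat {Det,Conj}; 3:skaushoil {Verb,Conj}; 4:vroun {Adv}; 5:gugriat {Det,Conj}; 6:pliasiap {Noun}; 7:spaagaus {Conj}; 8:shuvraint {Verb}.
Position 1: tagging it Conj would leave rule 1 unsatisfiable, so it must be Verb.
Position 2: tagging it Conj would leave rule 1 unsatisfiable, so it must be Det.
Position 3: tagging it Conj would leave rule 1 unsatisfiable, so it must be Verb.
Position 5: tagging it Conj would leave rule 1 unsatisfiable, so it must be Det.
That leaves exactly one tagging: Verb Det Verb Adv Det Noun Conj Verb.
Rule-by-rule: rule 1 ✓; rule 2 ✓; rule 3 ✓; rule 4 ✓.

Det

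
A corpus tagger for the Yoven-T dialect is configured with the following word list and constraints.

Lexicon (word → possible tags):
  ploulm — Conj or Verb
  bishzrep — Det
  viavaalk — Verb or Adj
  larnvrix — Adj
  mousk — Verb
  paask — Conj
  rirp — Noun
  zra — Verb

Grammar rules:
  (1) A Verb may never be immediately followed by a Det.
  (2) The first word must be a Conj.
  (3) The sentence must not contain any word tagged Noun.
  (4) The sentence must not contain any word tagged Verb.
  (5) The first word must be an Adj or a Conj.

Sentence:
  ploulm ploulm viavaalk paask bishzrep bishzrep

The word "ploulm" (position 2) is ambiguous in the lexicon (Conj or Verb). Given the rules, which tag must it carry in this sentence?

Candidates per position — 1:ploulm {Conj,Verb}; 2:ploulm {Conj,Verb}; 3:viavaalk {Verb,Adj}; 4:paask {Conj}; 5:bishzrep {Det}; 6:bishzrep {Det}.
At position 1, choosing Verb makes rule 2 impossible to satisfy; hence Conj.
At position 2, choosing Verb makes rule 4 impossible to satisfy; hence Conj.
At position 3, choosing Verb makes rule 4 impossible to satisfy; hence Adj.
The unique satisfying tagging is: Conj Conj Adj Conj Det Det.
Check: rule 1 ok; rule 2 ok; rule 3 ok; rule 4 ok; rule 5 ok.

Conj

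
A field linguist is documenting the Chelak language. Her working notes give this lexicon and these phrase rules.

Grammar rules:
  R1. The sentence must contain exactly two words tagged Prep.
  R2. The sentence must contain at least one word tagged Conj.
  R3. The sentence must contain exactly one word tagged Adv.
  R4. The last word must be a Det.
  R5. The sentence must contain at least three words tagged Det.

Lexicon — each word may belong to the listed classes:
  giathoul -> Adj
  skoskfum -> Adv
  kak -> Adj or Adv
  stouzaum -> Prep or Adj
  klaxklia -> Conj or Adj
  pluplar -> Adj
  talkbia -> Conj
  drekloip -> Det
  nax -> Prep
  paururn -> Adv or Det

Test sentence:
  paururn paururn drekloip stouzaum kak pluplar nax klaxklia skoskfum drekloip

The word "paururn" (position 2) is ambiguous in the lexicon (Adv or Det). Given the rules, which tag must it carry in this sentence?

Det

Candidates per position — 1:paururn {Adv,Det}; 2:paururn {Adv,Det}; 3:drekloip {Det}; 4:stouzaum {Prep,Adj}; 5:kak {Adj,Adv}; 6:pluplar {Adj}; 7:nax {Prep}; 8:klaxklia {Conj,Adj}; 9:skoskfum {Adv}; 10:drekloip {Det}.
If word 1 were Adv, no tagging could satisfy rule 3; so word 1 is Det.
If word 2 were Adv, no tagging could satisfy rule 3; so word 2 is Det.
If word 4 were Adj, no tagging could satisfy rule 1; so word 4 is Prep.
If word 5 were Adv, no tagging could satisfy rule 3; so word 5 is Adj.
If word 8 were Adj, no tagging could satisfy rule 2; so word 8 is Conj.
The only consistent sequence is: Det Det Det Prep Adj Adj Prep Conj Adv Det.
Checking: rule 1 ok; rule 2 ok; rule 3 ok; rule 4 ok; rule 5 ok.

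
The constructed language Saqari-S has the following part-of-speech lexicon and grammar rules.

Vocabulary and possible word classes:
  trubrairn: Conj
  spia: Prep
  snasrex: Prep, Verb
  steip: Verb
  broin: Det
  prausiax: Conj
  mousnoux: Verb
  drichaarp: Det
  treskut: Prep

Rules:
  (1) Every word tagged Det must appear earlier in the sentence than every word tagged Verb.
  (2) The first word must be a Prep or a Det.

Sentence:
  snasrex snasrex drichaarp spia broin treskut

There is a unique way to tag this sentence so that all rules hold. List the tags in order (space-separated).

Prep Prep Det Prep Det Prep

Candidates per position — 1:snasrex {Prep,Verb}; 2:snasrex {Prep,Verb}; 3:drichaarp {Det}; 4:spia {Prep}; 5:broin {Det}; 6:treskut {Prep}.
Position 1: tagging it Verb would leave rule 1 unsatisfiable, so it must be Prep.
Position 2: tagging it Verb would leave rule 1 unsatisfiable, so it must be Prep.
The only consistent sequence is: Prep Prep Det Prep Det Prep.
Check: rule 1 ✓; rule 2 ✓.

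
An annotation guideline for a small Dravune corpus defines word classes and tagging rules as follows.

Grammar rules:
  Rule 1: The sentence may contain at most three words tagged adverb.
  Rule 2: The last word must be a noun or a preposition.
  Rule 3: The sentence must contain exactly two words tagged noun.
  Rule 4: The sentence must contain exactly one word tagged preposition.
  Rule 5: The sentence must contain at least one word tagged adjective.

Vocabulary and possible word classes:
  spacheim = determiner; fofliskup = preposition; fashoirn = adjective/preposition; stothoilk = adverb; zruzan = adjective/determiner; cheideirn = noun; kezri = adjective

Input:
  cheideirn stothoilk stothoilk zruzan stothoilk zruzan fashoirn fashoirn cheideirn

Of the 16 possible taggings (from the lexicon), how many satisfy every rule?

8

Candidates per position — 1:cheideirn {noun}; 2:stothoilk {adverb}; 3:stothoilk {adverb}; 4:zruzan {adjective,determiner}; 5:stothoilk {adverb}; 6:zruzan {adjective,determiner}; 7:fashoirn {adjective,preposition}; 8:fashoirn {adjective,preposition}; 9:cheideirn {noun}.
There are 16 candidate sequences in total.
Checking each against the rules leaves 8 sequences.
Count = 8.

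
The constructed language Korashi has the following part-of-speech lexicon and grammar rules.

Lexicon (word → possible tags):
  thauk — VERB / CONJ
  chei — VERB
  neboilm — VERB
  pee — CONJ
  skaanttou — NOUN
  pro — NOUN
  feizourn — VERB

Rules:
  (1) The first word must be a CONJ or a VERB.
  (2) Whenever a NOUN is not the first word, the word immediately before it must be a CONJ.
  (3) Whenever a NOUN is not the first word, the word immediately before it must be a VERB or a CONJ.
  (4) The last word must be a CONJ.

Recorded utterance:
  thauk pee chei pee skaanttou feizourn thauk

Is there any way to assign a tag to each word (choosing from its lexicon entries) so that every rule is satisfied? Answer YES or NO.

Candidates per position — 1:thauk {VERB,CONJ}; 2:pee {CONJ}; 3:chei {VERB}; 4:pee {CONJ}; 5:skaanttou {NOUN}; 6:feizourn {VERB}; 7:thauk {VERB,CONJ}.
One satisfying assignment: CONJ CONJ VERB CONJ NOUN VERB CONJ.
Check: rule 1 ok; rule 2 ok; rule 3 ok; rule 4 ok.

YES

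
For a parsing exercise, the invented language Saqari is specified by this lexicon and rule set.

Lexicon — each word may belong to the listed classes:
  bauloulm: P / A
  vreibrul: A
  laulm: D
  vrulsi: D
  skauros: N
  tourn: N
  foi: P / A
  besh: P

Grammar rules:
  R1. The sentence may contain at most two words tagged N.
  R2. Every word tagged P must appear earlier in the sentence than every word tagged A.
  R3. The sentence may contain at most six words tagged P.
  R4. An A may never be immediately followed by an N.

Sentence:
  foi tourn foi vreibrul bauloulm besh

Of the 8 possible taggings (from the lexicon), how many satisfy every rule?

0

Candidates per position — 1:foi {P,A}; 2:tourn {N}; 3:foi {P,A}; 4:vreibrul {A}; 5:bauloulm {P,A}; 6:besh {P}.
There are 8 candidate sequences in total.
Rule 2 cannot be satisfied by any choice of tags from the lexicon.
So there is no consistent tagging.
Count = 0.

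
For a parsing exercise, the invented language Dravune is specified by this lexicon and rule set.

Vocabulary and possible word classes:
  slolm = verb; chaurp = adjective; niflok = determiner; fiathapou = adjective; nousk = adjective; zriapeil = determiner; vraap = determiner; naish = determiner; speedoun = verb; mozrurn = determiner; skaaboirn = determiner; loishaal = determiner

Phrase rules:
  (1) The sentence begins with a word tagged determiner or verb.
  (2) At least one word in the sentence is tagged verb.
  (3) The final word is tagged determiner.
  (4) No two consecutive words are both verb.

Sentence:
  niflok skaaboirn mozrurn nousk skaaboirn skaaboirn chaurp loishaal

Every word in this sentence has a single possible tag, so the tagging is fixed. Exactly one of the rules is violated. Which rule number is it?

2

Fixed tagging: determiner determiner determiner adjective determiner determiner adjective determiner.
Rule check: R1 ✓, R2 ✗, R3 ✓, R4 ✓.
Only rule 2 fails.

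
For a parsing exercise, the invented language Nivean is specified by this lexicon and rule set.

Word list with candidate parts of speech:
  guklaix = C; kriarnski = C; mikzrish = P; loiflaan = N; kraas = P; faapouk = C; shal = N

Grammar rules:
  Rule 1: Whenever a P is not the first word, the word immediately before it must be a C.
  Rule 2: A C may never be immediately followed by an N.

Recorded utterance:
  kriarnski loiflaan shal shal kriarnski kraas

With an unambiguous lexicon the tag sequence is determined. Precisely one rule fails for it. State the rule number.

Fixed tagging: C N N N C P.
Checking each rule: R1 ✓, R2 ✗.
Only rule 2 fails.

2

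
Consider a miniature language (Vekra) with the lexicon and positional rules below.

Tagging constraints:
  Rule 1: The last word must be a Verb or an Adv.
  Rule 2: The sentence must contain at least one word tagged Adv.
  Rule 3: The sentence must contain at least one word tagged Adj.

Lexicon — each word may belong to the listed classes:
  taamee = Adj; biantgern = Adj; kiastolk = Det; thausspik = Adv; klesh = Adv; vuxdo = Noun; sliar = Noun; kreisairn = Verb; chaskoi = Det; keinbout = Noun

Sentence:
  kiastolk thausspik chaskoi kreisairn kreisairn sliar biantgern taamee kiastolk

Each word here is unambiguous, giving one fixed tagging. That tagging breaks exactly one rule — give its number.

1

Fixed tagging: Det Adv Det Verb Verb Noun Adj Adj Det.
Applying the rules: R1 ✗, R2 ✓, R3 ✓.
Only rule 1 fails.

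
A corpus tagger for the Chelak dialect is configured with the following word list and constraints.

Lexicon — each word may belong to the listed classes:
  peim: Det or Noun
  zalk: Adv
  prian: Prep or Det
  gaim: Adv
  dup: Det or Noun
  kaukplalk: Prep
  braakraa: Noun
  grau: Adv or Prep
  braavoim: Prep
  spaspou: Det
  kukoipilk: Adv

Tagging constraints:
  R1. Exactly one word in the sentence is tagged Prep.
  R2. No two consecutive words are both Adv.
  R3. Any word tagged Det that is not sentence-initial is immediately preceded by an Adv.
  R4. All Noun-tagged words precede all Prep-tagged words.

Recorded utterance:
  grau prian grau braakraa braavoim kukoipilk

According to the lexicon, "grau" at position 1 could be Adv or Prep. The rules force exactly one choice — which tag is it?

Candidates per position — 1:grau {Adv,Prep}; 2:prian {Prep,Det}; 3:grau {Adv,Prep}; 4:braakraa {Noun}; 5:braavoim {Prep}; 6:kukoipilk {Adv}.
Word 1 cannot be Prep — rule 1 would then fail for every completion. It is Adv.
Word 2 cannot be Prep — rule 1 would then fail for every completion. It is Det.
Word 3 cannot be Prep — rule 1 would then fail for every completion. It is Adv.
So the tagging must be: Adv Det Adv Noun Prep Adv.
Check: rule 1 ✓; rule 2 ✓; rule 3 ✓; rule 4 ✓.

Adv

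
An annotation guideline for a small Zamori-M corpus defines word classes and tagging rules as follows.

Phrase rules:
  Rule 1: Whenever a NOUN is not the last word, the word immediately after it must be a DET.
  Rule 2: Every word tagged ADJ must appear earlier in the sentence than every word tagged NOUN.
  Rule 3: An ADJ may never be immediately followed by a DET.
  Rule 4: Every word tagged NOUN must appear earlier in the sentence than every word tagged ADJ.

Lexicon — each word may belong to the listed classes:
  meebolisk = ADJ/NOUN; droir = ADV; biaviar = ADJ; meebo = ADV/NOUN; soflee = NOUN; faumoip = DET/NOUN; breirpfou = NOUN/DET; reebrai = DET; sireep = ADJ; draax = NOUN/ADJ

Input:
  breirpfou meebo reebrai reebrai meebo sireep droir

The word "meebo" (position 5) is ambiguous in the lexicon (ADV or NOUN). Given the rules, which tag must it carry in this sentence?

Candidates per position — 1:breirpfou {NOUN,DET}; 2:meebo {ADV,NOUN}; 3:reebrai {DET}; 4:reebrai {DET}; 5:meebo {ADV,NOUN}; 6:sireep {ADJ}; 7:droir {ADV}.
Position 1: NOUN is ruled out by rule 1; that leaves DET.
Position 2: NOUN is ruled out by rule 2; that leaves ADV.
Position 5: NOUN is ruled out by rule 1; that leaves ADV.
The only consistent sequence is: DET ADV DET DET ADV ADJ ADV.
Rule-by-rule: rule 1 satisfied; rule 2 satisfied; rule 3 satisfied; rule 4 satisfied.

ADV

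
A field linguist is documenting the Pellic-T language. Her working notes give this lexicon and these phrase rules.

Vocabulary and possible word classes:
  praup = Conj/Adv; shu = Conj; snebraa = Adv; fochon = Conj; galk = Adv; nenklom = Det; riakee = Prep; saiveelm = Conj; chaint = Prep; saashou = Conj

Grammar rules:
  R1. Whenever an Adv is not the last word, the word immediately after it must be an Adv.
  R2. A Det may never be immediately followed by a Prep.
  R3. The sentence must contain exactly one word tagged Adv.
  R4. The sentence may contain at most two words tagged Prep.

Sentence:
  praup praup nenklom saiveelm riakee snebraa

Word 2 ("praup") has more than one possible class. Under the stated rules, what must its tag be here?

Conj

Candidates per position — 1:praup {Conj,Adv}; 2:praup {Conj,Adv}; 3:nenklom {Det}; 4:saiveelm {Conj}; 5:riakee {Prep}; 6:snebraa {Adv}.
Word 1 cannot be Adv — rule 1 would then fail for every completion. It is Conj.
Word 2 cannot be Adv — rule 1 would then fail for every completion. It is Conj.
That leaves exactly one tagging: Conj Conj Det Conj Prep Adv.
Verifying each rule — rule 1 ✓; rule 2 ✓; rule 3 ✓; rule 4 ✓.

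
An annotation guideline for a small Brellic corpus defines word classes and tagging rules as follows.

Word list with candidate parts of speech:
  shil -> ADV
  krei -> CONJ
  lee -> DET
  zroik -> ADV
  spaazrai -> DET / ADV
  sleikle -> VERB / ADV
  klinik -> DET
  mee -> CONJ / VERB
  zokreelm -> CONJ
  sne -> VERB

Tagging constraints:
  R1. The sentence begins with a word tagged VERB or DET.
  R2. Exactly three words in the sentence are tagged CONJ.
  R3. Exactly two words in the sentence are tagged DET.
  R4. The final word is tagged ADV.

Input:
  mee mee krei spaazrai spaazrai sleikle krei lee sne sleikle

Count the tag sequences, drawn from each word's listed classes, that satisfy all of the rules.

Candidates per position — 1:mee {CONJ,VERB}; 2:mee {CONJ,VERB}; 3:krei {CONJ}; 4:spaazrai {DET,ADV}; 5:spaazrai {DET,ADV}; 6:sleikle {VERB,ADV}; 7:krei {CONJ}; 8:lee {DET}; 9:sne {VERB}; 10:sleikle {VERB,ADV}.
There are 64 candidate sequences in total.
The sequences that satisfy every rule: VERB CONJ CONJ DET ADV VERB CONJ DET VERB ADV; VERB CONJ CONJ DET ADV ADV CONJ DET VERB ADV; VERB CONJ CONJ ADV DET VERB CONJ DET VERB ADV; VERB CONJ CONJ ADV DET ADV CONJ DET VERB ADV.
Count = 4.

4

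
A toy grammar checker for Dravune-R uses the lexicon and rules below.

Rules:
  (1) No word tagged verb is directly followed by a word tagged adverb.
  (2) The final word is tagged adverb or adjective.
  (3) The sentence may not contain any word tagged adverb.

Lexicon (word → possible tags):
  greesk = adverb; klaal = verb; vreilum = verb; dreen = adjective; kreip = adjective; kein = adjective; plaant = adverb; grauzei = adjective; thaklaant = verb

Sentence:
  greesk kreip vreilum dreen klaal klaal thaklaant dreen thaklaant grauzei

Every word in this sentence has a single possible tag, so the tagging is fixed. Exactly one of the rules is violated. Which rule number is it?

3

Fixed tagging: adverb adjective verb adjective verb verb verb adjective verb adjective.
Rule check: R1 ✓, R2 ✓, R3 ✗.
Only rule 3 fails.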